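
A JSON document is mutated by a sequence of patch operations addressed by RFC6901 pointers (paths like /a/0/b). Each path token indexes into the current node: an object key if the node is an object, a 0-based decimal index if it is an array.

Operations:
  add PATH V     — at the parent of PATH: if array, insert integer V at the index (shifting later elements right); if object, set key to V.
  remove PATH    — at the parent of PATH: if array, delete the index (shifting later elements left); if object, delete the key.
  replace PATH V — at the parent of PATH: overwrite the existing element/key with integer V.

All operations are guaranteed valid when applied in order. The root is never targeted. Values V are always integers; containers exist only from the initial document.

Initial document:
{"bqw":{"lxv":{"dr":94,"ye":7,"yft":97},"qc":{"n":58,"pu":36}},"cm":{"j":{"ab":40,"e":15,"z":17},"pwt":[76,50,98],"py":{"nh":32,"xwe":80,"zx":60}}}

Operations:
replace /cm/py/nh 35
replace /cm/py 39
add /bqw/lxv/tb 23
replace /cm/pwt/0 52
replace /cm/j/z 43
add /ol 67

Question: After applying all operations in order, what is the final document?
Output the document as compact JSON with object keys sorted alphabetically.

Answer: {"bqw":{"lxv":{"dr":94,"tb":23,"ye":7,"yft":97},"qc":{"n":58,"pu":36}},"cm":{"j":{"ab":40,"e":15,"z":43},"pwt":[52,50,98],"py":39},"ol":67}

Derivation:
After op 1 (replace /cm/py/nh 35): {"bqw":{"lxv":{"dr":94,"ye":7,"yft":97},"qc":{"n":58,"pu":36}},"cm":{"j":{"ab":40,"e":15,"z":17},"pwt":[76,50,98],"py":{"nh":35,"xwe":80,"zx":60}}}
After op 2 (replace /cm/py 39): {"bqw":{"lxv":{"dr":94,"ye":7,"yft":97},"qc":{"n":58,"pu":36}},"cm":{"j":{"ab":40,"e":15,"z":17},"pwt":[76,50,98],"py":39}}
After op 3 (add /bqw/lxv/tb 23): {"bqw":{"lxv":{"dr":94,"tb":23,"ye":7,"yft":97},"qc":{"n":58,"pu":36}},"cm":{"j":{"ab":40,"e":15,"z":17},"pwt":[76,50,98],"py":39}}
After op 4 (replace /cm/pwt/0 52): {"bqw":{"lxv":{"dr":94,"tb":23,"ye":7,"yft":97},"qc":{"n":58,"pu":36}},"cm":{"j":{"ab":40,"e":15,"z":17},"pwt":[52,50,98],"py":39}}
After op 5 (replace /cm/j/z 43): {"bqw":{"lxv":{"dr":94,"tb":23,"ye":7,"yft":97},"qc":{"n":58,"pu":36}},"cm":{"j":{"ab":40,"e":15,"z":43},"pwt":[52,50,98],"py":39}}
After op 6 (add /ol 67): {"bqw":{"lxv":{"dr":94,"tb":23,"ye":7,"yft":97},"qc":{"n":58,"pu":36}},"cm":{"j":{"ab":40,"e":15,"z":43},"pwt":[52,50,98],"py":39},"ol":67}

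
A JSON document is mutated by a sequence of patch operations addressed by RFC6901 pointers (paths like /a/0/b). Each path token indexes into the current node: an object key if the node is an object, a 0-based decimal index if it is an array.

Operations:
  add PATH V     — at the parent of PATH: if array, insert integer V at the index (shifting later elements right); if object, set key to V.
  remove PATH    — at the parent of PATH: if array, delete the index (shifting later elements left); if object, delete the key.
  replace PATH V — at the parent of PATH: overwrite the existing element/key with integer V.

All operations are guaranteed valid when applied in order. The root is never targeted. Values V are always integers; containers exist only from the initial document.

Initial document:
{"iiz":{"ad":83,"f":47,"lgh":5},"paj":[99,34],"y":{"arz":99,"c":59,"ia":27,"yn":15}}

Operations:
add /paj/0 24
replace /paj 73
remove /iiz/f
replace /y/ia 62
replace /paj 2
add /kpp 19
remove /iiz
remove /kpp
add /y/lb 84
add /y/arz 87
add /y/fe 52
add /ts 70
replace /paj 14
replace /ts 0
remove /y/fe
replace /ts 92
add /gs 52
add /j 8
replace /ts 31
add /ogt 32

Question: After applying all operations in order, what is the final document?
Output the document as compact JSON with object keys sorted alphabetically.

After op 1 (add /paj/0 24): {"iiz":{"ad":83,"f":47,"lgh":5},"paj":[24,99,34],"y":{"arz":99,"c":59,"ia":27,"yn":15}}
After op 2 (replace /paj 73): {"iiz":{"ad":83,"f":47,"lgh":5},"paj":73,"y":{"arz":99,"c":59,"ia":27,"yn":15}}
After op 3 (remove /iiz/f): {"iiz":{"ad":83,"lgh":5},"paj":73,"y":{"arz":99,"c":59,"ia":27,"yn":15}}
After op 4 (replace /y/ia 62): {"iiz":{"ad":83,"lgh":5},"paj":73,"y":{"arz":99,"c":59,"ia":62,"yn":15}}
After op 5 (replace /paj 2): {"iiz":{"ad":83,"lgh":5},"paj":2,"y":{"arz":99,"c":59,"ia":62,"yn":15}}
After op 6 (add /kpp 19): {"iiz":{"ad":83,"lgh":5},"kpp":19,"paj":2,"y":{"arz":99,"c":59,"ia":62,"yn":15}}
After op 7 (remove /iiz): {"kpp":19,"paj":2,"y":{"arz":99,"c":59,"ia":62,"yn":15}}
After op 8 (remove /kpp): {"paj":2,"y":{"arz":99,"c":59,"ia":62,"yn":15}}
After op 9 (add /y/lb 84): {"paj":2,"y":{"arz":99,"c":59,"ia":62,"lb":84,"yn":15}}
After op 10 (add /y/arz 87): {"paj":2,"y":{"arz":87,"c":59,"ia":62,"lb":84,"yn":15}}
After op 11 (add /y/fe 52): {"paj":2,"y":{"arz":87,"c":59,"fe":52,"ia":62,"lb":84,"yn":15}}
After op 12 (add /ts 70): {"paj":2,"ts":70,"y":{"arz":87,"c":59,"fe":52,"ia":62,"lb":84,"yn":15}}
After op 13 (replace /paj 14): {"paj":14,"ts":70,"y":{"arz":87,"c":59,"fe":52,"ia":62,"lb":84,"yn":15}}
After op 14 (replace /ts 0): {"paj":14,"ts":0,"y":{"arz":87,"c":59,"fe":52,"ia":62,"lb":84,"yn":15}}
After op 15 (remove /y/fe): {"paj":14,"ts":0,"y":{"arz":87,"c":59,"ia":62,"lb":84,"yn":15}}
After op 16 (replace /ts 92): {"paj":14,"ts":92,"y":{"arz":87,"c":59,"ia":62,"lb":84,"yn":15}}
After op 17 (add /gs 52): {"gs":52,"paj":14,"ts":92,"y":{"arz":87,"c":59,"ia":62,"lb":84,"yn":15}}
After op 18 (add /j 8): {"gs":52,"j":8,"paj":14,"ts":92,"y":{"arz":87,"c":59,"ia":62,"lb":84,"yn":15}}
After op 19 (replace /ts 31): {"gs":52,"j":8,"paj":14,"ts":31,"y":{"arz":87,"c":59,"ia":62,"lb":84,"yn":15}}
After op 20 (add /ogt 32): {"gs":52,"j":8,"ogt":32,"paj":14,"ts":31,"y":{"arz":87,"c":59,"ia":62,"lb":84,"yn":15}}

Answer: {"gs":52,"j":8,"ogt":32,"paj":14,"ts":31,"y":{"arz":87,"c":59,"ia":62,"lb":84,"yn":15}}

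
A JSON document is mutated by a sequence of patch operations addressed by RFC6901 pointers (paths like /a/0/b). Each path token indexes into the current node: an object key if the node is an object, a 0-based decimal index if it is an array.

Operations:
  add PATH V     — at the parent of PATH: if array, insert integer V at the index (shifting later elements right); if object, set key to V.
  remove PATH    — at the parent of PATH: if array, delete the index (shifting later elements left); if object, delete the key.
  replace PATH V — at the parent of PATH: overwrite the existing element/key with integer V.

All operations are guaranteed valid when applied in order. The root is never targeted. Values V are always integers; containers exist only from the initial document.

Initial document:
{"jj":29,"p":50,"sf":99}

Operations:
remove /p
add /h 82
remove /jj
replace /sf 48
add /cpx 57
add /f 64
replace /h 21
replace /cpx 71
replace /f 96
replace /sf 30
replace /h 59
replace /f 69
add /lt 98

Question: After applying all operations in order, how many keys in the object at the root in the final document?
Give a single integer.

Answer: 5

Derivation:
After op 1 (remove /p): {"jj":29,"sf":99}
After op 2 (add /h 82): {"h":82,"jj":29,"sf":99}
After op 3 (remove /jj): {"h":82,"sf":99}
After op 4 (replace /sf 48): {"h":82,"sf":48}
After op 5 (add /cpx 57): {"cpx":57,"h":82,"sf":48}
After op 6 (add /f 64): {"cpx":57,"f":64,"h":82,"sf":48}
After op 7 (replace /h 21): {"cpx":57,"f":64,"h":21,"sf":48}
After op 8 (replace /cpx 71): {"cpx":71,"f":64,"h":21,"sf":48}
After op 9 (replace /f 96): {"cpx":71,"f":96,"h":21,"sf":48}
After op 10 (replace /sf 30): {"cpx":71,"f":96,"h":21,"sf":30}
After op 11 (replace /h 59): {"cpx":71,"f":96,"h":59,"sf":30}
After op 12 (replace /f 69): {"cpx":71,"f":69,"h":59,"sf":30}
After op 13 (add /lt 98): {"cpx":71,"f":69,"h":59,"lt":98,"sf":30}
Size at the root: 5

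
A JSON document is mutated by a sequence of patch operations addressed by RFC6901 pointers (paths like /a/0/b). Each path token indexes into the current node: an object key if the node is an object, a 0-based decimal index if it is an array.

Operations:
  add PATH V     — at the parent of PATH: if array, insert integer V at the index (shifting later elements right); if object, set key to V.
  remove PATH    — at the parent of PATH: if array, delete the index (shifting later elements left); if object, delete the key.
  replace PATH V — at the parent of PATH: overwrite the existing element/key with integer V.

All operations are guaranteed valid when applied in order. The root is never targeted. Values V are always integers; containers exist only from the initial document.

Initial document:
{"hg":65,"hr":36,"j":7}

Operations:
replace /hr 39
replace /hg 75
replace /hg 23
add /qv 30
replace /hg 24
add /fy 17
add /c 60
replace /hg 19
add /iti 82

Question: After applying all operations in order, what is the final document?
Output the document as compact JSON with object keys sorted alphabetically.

Answer: {"c":60,"fy":17,"hg":19,"hr":39,"iti":82,"j":7,"qv":30}

Derivation:
After op 1 (replace /hr 39): {"hg":65,"hr":39,"j":7}
After op 2 (replace /hg 75): {"hg":75,"hr":39,"j":7}
After op 3 (replace /hg 23): {"hg":23,"hr":39,"j":7}
After op 4 (add /qv 30): {"hg":23,"hr":39,"j":7,"qv":30}
After op 5 (replace /hg 24): {"hg":24,"hr":39,"j":7,"qv":30}
After op 6 (add /fy 17): {"fy":17,"hg":24,"hr":39,"j":7,"qv":30}
After op 7 (add /c 60): {"c":60,"fy":17,"hg":24,"hr":39,"j":7,"qv":30}
After op 8 (replace /hg 19): {"c":60,"fy":17,"hg":19,"hr":39,"j":7,"qv":30}
After op 9 (add /iti 82): {"c":60,"fy":17,"hg":19,"hr":39,"iti":82,"j":7,"qv":30}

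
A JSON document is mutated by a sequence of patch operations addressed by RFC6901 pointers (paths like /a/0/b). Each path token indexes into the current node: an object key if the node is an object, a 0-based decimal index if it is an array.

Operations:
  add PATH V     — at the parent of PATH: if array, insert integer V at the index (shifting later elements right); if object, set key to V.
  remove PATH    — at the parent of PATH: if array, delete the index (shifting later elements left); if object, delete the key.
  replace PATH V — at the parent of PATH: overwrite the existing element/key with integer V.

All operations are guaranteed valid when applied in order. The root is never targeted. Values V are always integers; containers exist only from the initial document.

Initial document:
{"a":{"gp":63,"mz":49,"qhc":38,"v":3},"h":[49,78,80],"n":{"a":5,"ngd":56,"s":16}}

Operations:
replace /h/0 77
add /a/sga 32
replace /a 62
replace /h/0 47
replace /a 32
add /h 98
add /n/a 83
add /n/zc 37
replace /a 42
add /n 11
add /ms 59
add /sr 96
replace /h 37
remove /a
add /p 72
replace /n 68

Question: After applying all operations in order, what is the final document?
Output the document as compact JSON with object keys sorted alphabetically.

After op 1 (replace /h/0 77): {"a":{"gp":63,"mz":49,"qhc":38,"v":3},"h":[77,78,80],"n":{"a":5,"ngd":56,"s":16}}
After op 2 (add /a/sga 32): {"a":{"gp":63,"mz":49,"qhc":38,"sga":32,"v":3},"h":[77,78,80],"n":{"a":5,"ngd":56,"s":16}}
After op 3 (replace /a 62): {"a":62,"h":[77,78,80],"n":{"a":5,"ngd":56,"s":16}}
After op 4 (replace /h/0 47): {"a":62,"h":[47,78,80],"n":{"a":5,"ngd":56,"s":16}}
After op 5 (replace /a 32): {"a":32,"h":[47,78,80],"n":{"a":5,"ngd":56,"s":16}}
After op 6 (add /h 98): {"a":32,"h":98,"n":{"a":5,"ngd":56,"s":16}}
After op 7 (add /n/a 83): {"a":32,"h":98,"n":{"a":83,"ngd":56,"s":16}}
After op 8 (add /n/zc 37): {"a":32,"h":98,"n":{"a":83,"ngd":56,"s":16,"zc":37}}
After op 9 (replace /a 42): {"a":42,"h":98,"n":{"a":83,"ngd":56,"s":16,"zc":37}}
After op 10 (add /n 11): {"a":42,"h":98,"n":11}
After op 11 (add /ms 59): {"a":42,"h":98,"ms":59,"n":11}
After op 12 (add /sr 96): {"a":42,"h":98,"ms":59,"n":11,"sr":96}
After op 13 (replace /h 37): {"a":42,"h":37,"ms":59,"n":11,"sr":96}
After op 14 (remove /a): {"h":37,"ms":59,"n":11,"sr":96}
After op 15 (add /p 72): {"h":37,"ms":59,"n":11,"p":72,"sr":96}
After op 16 (replace /n 68): {"h":37,"ms":59,"n":68,"p":72,"sr":96}

Answer: {"h":37,"ms":59,"n":68,"p":72,"sr":96}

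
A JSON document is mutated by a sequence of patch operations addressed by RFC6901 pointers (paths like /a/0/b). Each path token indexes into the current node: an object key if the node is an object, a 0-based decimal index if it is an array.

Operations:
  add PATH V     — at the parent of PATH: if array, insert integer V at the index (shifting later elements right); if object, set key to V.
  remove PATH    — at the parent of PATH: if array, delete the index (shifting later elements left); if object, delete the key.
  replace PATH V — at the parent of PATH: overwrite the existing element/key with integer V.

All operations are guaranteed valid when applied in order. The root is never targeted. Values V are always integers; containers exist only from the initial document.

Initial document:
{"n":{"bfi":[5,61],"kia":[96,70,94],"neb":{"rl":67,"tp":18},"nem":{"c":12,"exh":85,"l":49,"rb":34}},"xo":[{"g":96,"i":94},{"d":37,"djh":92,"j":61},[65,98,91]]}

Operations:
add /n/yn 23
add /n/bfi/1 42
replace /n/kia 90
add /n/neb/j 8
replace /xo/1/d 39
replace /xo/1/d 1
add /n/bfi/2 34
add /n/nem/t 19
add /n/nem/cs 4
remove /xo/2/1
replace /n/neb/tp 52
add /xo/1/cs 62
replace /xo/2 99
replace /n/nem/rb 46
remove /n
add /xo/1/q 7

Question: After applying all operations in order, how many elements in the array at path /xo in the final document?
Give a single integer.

Answer: 3

Derivation:
After op 1 (add /n/yn 23): {"n":{"bfi":[5,61],"kia":[96,70,94],"neb":{"rl":67,"tp":18},"nem":{"c":12,"exh":85,"l":49,"rb":34},"yn":23},"xo":[{"g":96,"i":94},{"d":37,"djh":92,"j":61},[65,98,91]]}
After op 2 (add /n/bfi/1 42): {"n":{"bfi":[5,42,61],"kia":[96,70,94],"neb":{"rl":67,"tp":18},"nem":{"c":12,"exh":85,"l":49,"rb":34},"yn":23},"xo":[{"g":96,"i":94},{"d":37,"djh":92,"j":61},[65,98,91]]}
After op 3 (replace /n/kia 90): {"n":{"bfi":[5,42,61],"kia":90,"neb":{"rl":67,"tp":18},"nem":{"c":12,"exh":85,"l":49,"rb":34},"yn":23},"xo":[{"g":96,"i":94},{"d":37,"djh":92,"j":61},[65,98,91]]}
After op 4 (add /n/neb/j 8): {"n":{"bfi":[5,42,61],"kia":90,"neb":{"j":8,"rl":67,"tp":18},"nem":{"c":12,"exh":85,"l":49,"rb":34},"yn":23},"xo":[{"g":96,"i":94},{"d":37,"djh":92,"j":61},[65,98,91]]}
After op 5 (replace /xo/1/d 39): {"n":{"bfi":[5,42,61],"kia":90,"neb":{"j":8,"rl":67,"tp":18},"nem":{"c":12,"exh":85,"l":49,"rb":34},"yn":23},"xo":[{"g":96,"i":94},{"d":39,"djh":92,"j":61},[65,98,91]]}
After op 6 (replace /xo/1/d 1): {"n":{"bfi":[5,42,61],"kia":90,"neb":{"j":8,"rl":67,"tp":18},"nem":{"c":12,"exh":85,"l":49,"rb":34},"yn":23},"xo":[{"g":96,"i":94},{"d":1,"djh":92,"j":61},[65,98,91]]}
After op 7 (add /n/bfi/2 34): {"n":{"bfi":[5,42,34,61],"kia":90,"neb":{"j":8,"rl":67,"tp":18},"nem":{"c":12,"exh":85,"l":49,"rb":34},"yn":23},"xo":[{"g":96,"i":94},{"d":1,"djh":92,"j":61},[65,98,91]]}
After op 8 (add /n/nem/t 19): {"n":{"bfi":[5,42,34,61],"kia":90,"neb":{"j":8,"rl":67,"tp":18},"nem":{"c":12,"exh":85,"l":49,"rb":34,"t":19},"yn":23},"xo":[{"g":96,"i":94},{"d":1,"djh":92,"j":61},[65,98,91]]}
After op 9 (add /n/nem/cs 4): {"n":{"bfi":[5,42,34,61],"kia":90,"neb":{"j":8,"rl":67,"tp":18},"nem":{"c":12,"cs":4,"exh":85,"l":49,"rb":34,"t":19},"yn":23},"xo":[{"g":96,"i":94},{"d":1,"djh":92,"j":61},[65,98,91]]}
After op 10 (remove /xo/2/1): {"n":{"bfi":[5,42,34,61],"kia":90,"neb":{"j":8,"rl":67,"tp":18},"nem":{"c":12,"cs":4,"exh":85,"l":49,"rb":34,"t":19},"yn":23},"xo":[{"g":96,"i":94},{"d":1,"djh":92,"j":61},[65,91]]}
After op 11 (replace /n/neb/tp 52): {"n":{"bfi":[5,42,34,61],"kia":90,"neb":{"j":8,"rl":67,"tp":52},"nem":{"c":12,"cs":4,"exh":85,"l":49,"rb":34,"t":19},"yn":23},"xo":[{"g":96,"i":94},{"d":1,"djh":92,"j":61},[65,91]]}
After op 12 (add /xo/1/cs 62): {"n":{"bfi":[5,42,34,61],"kia":90,"neb":{"j":8,"rl":67,"tp":52},"nem":{"c":12,"cs":4,"exh":85,"l":49,"rb":34,"t":19},"yn":23},"xo":[{"g":96,"i":94},{"cs":62,"d":1,"djh":92,"j":61},[65,91]]}
After op 13 (replace /xo/2 99): {"n":{"bfi":[5,42,34,61],"kia":90,"neb":{"j":8,"rl":67,"tp":52},"nem":{"c":12,"cs":4,"exh":85,"l":49,"rb":34,"t":19},"yn":23},"xo":[{"g":96,"i":94},{"cs":62,"d":1,"djh":92,"j":61},99]}
After op 14 (replace /n/nem/rb 46): {"n":{"bfi":[5,42,34,61],"kia":90,"neb":{"j":8,"rl":67,"tp":52},"nem":{"c":12,"cs":4,"exh":85,"l":49,"rb":46,"t":19},"yn":23},"xo":[{"g":96,"i":94},{"cs":62,"d":1,"djh":92,"j":61},99]}
After op 15 (remove /n): {"xo":[{"g":96,"i":94},{"cs":62,"d":1,"djh":92,"j":61},99]}
After op 16 (add /xo/1/q 7): {"xo":[{"g":96,"i":94},{"cs":62,"d":1,"djh":92,"j":61,"q":7},99]}
Size at path /xo: 3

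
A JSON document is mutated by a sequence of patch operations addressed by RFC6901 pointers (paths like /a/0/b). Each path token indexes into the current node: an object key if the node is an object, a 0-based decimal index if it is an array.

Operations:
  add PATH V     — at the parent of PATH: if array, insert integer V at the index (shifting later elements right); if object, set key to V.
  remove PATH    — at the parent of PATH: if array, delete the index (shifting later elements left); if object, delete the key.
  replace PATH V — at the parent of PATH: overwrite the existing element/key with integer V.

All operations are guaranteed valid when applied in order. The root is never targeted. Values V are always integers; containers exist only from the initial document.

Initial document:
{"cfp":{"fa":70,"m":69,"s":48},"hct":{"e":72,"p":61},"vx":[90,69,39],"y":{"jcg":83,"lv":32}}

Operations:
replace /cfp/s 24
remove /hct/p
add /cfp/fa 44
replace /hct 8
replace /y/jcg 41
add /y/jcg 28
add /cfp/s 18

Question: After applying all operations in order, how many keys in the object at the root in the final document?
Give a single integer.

Answer: 4

Derivation:
After op 1 (replace /cfp/s 24): {"cfp":{"fa":70,"m":69,"s":24},"hct":{"e":72,"p":61},"vx":[90,69,39],"y":{"jcg":83,"lv":32}}
After op 2 (remove /hct/p): {"cfp":{"fa":70,"m":69,"s":24},"hct":{"e":72},"vx":[90,69,39],"y":{"jcg":83,"lv":32}}
After op 3 (add /cfp/fa 44): {"cfp":{"fa":44,"m":69,"s":24},"hct":{"e":72},"vx":[90,69,39],"y":{"jcg":83,"lv":32}}
After op 4 (replace /hct 8): {"cfp":{"fa":44,"m":69,"s":24},"hct":8,"vx":[90,69,39],"y":{"jcg":83,"lv":32}}
After op 5 (replace /y/jcg 41): {"cfp":{"fa":44,"m":69,"s":24},"hct":8,"vx":[90,69,39],"y":{"jcg":41,"lv":32}}
After op 6 (add /y/jcg 28): {"cfp":{"fa":44,"m":69,"s":24},"hct":8,"vx":[90,69,39],"y":{"jcg":28,"lv":32}}
After op 7 (add /cfp/s 18): {"cfp":{"fa":44,"m":69,"s":18},"hct":8,"vx":[90,69,39],"y":{"jcg":28,"lv":32}}
Size at the root: 4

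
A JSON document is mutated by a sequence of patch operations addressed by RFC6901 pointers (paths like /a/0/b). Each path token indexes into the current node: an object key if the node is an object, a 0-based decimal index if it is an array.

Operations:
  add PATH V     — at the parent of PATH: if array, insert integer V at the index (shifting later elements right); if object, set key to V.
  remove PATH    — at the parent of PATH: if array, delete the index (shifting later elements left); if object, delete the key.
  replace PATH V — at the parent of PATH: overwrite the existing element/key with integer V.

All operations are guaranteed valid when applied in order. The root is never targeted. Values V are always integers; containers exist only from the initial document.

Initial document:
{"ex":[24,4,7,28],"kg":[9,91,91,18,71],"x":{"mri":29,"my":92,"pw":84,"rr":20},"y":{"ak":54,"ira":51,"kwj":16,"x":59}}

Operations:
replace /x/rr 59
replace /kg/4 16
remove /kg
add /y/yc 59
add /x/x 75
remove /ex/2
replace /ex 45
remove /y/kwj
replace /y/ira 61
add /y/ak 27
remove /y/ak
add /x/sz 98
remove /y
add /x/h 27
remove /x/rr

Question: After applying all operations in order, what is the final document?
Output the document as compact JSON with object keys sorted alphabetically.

Answer: {"ex":45,"x":{"h":27,"mri":29,"my":92,"pw":84,"sz":98,"x":75}}

Derivation:
After op 1 (replace /x/rr 59): {"ex":[24,4,7,28],"kg":[9,91,91,18,71],"x":{"mri":29,"my":92,"pw":84,"rr":59},"y":{"ak":54,"ira":51,"kwj":16,"x":59}}
After op 2 (replace /kg/4 16): {"ex":[24,4,7,28],"kg":[9,91,91,18,16],"x":{"mri":29,"my":92,"pw":84,"rr":59},"y":{"ak":54,"ira":51,"kwj":16,"x":59}}
After op 3 (remove /kg): {"ex":[24,4,7,28],"x":{"mri":29,"my":92,"pw":84,"rr":59},"y":{"ak":54,"ira":51,"kwj":16,"x":59}}
After op 4 (add /y/yc 59): {"ex":[24,4,7,28],"x":{"mri":29,"my":92,"pw":84,"rr":59},"y":{"ak":54,"ira":51,"kwj":16,"x":59,"yc":59}}
After op 5 (add /x/x 75): {"ex":[24,4,7,28],"x":{"mri":29,"my":92,"pw":84,"rr":59,"x":75},"y":{"ak":54,"ira":51,"kwj":16,"x":59,"yc":59}}
After op 6 (remove /ex/2): {"ex":[24,4,28],"x":{"mri":29,"my":92,"pw":84,"rr":59,"x":75},"y":{"ak":54,"ira":51,"kwj":16,"x":59,"yc":59}}
After op 7 (replace /ex 45): {"ex":45,"x":{"mri":29,"my":92,"pw":84,"rr":59,"x":75},"y":{"ak":54,"ira":51,"kwj":16,"x":59,"yc":59}}
After op 8 (remove /y/kwj): {"ex":45,"x":{"mri":29,"my":92,"pw":84,"rr":59,"x":75},"y":{"ak":54,"ira":51,"x":59,"yc":59}}
After op 9 (replace /y/ira 61): {"ex":45,"x":{"mri":29,"my":92,"pw":84,"rr":59,"x":75},"y":{"ak":54,"ira":61,"x":59,"yc":59}}
After op 10 (add /y/ak 27): {"ex":45,"x":{"mri":29,"my":92,"pw":84,"rr":59,"x":75},"y":{"ak":27,"ira":61,"x":59,"yc":59}}
After op 11 (remove /y/ak): {"ex":45,"x":{"mri":29,"my":92,"pw":84,"rr":59,"x":75},"y":{"ira":61,"x":59,"yc":59}}
After op 12 (add /x/sz 98): {"ex":45,"x":{"mri":29,"my":92,"pw":84,"rr":59,"sz":98,"x":75},"y":{"ira":61,"x":59,"yc":59}}
After op 13 (remove /y): {"ex":45,"x":{"mri":29,"my":92,"pw":84,"rr":59,"sz":98,"x":75}}
After op 14 (add /x/h 27): {"ex":45,"x":{"h":27,"mri":29,"my":92,"pw":84,"rr":59,"sz":98,"x":75}}
After op 15 (remove /x/rr): {"ex":45,"x":{"h":27,"mri":29,"my":92,"pw":84,"sz":98,"x":75}}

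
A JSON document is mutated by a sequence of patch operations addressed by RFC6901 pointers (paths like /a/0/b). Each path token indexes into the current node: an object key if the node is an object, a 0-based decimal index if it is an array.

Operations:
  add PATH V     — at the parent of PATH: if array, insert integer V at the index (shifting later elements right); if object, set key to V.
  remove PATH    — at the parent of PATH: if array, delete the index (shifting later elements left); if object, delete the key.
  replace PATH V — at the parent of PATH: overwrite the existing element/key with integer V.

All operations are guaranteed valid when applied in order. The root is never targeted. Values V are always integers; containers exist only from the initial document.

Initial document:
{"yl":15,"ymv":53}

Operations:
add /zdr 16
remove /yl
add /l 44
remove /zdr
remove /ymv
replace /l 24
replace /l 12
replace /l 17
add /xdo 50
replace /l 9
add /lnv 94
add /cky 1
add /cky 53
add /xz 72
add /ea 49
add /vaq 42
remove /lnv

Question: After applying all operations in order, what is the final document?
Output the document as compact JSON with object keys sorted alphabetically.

After op 1 (add /zdr 16): {"yl":15,"ymv":53,"zdr":16}
After op 2 (remove /yl): {"ymv":53,"zdr":16}
After op 3 (add /l 44): {"l":44,"ymv":53,"zdr":16}
After op 4 (remove /zdr): {"l":44,"ymv":53}
After op 5 (remove /ymv): {"l":44}
After op 6 (replace /l 24): {"l":24}
After op 7 (replace /l 12): {"l":12}
After op 8 (replace /l 17): {"l":17}
After op 9 (add /xdo 50): {"l":17,"xdo":50}
After op 10 (replace /l 9): {"l":9,"xdo":50}
After op 11 (add /lnv 94): {"l":9,"lnv":94,"xdo":50}
After op 12 (add /cky 1): {"cky":1,"l":9,"lnv":94,"xdo":50}
After op 13 (add /cky 53): {"cky":53,"l":9,"lnv":94,"xdo":50}
After op 14 (add /xz 72): {"cky":53,"l":9,"lnv":94,"xdo":50,"xz":72}
After op 15 (add /ea 49): {"cky":53,"ea":49,"l":9,"lnv":94,"xdo":50,"xz":72}
After op 16 (add /vaq 42): {"cky":53,"ea":49,"l":9,"lnv":94,"vaq":42,"xdo":50,"xz":72}
After op 17 (remove /lnv): {"cky":53,"ea":49,"l":9,"vaq":42,"xdo":50,"xz":72}

Answer: {"cky":53,"ea":49,"l":9,"vaq":42,"xdo":50,"xz":72}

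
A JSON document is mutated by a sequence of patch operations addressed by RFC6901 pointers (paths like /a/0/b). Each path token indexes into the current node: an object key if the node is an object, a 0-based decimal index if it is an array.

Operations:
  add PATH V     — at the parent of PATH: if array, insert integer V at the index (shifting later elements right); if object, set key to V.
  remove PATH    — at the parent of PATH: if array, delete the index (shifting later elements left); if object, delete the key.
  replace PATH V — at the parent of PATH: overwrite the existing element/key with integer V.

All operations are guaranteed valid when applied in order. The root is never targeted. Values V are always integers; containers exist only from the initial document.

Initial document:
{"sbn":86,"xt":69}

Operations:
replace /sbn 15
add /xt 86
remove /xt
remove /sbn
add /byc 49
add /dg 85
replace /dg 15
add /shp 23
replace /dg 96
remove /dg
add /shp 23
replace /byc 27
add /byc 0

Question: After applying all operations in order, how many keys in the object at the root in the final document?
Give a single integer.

Answer: 2

Derivation:
After op 1 (replace /sbn 15): {"sbn":15,"xt":69}
After op 2 (add /xt 86): {"sbn":15,"xt":86}
After op 3 (remove /xt): {"sbn":15}
After op 4 (remove /sbn): {}
After op 5 (add /byc 49): {"byc":49}
After op 6 (add /dg 85): {"byc":49,"dg":85}
After op 7 (replace /dg 15): {"byc":49,"dg":15}
After op 8 (add /shp 23): {"byc":49,"dg":15,"shp":23}
After op 9 (replace /dg 96): {"byc":49,"dg":96,"shp":23}
After op 10 (remove /dg): {"byc":49,"shp":23}
After op 11 (add /shp 23): {"byc":49,"shp":23}
After op 12 (replace /byc 27): {"byc":27,"shp":23}
After op 13 (add /byc 0): {"byc":0,"shp":23}
Size at the root: 2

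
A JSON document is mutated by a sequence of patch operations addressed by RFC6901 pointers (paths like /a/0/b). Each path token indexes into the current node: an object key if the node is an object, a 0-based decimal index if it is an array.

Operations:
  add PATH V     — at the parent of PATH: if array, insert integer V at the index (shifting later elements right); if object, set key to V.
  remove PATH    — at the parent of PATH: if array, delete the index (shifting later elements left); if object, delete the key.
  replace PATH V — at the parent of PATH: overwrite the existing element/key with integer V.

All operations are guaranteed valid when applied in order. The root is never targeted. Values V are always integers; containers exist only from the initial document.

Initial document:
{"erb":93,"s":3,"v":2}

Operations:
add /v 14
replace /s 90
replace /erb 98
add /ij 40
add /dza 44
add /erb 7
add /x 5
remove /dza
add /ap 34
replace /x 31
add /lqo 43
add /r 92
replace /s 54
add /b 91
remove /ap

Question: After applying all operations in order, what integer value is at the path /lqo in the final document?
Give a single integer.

After op 1 (add /v 14): {"erb":93,"s":3,"v":14}
After op 2 (replace /s 90): {"erb":93,"s":90,"v":14}
After op 3 (replace /erb 98): {"erb":98,"s":90,"v":14}
After op 4 (add /ij 40): {"erb":98,"ij":40,"s":90,"v":14}
After op 5 (add /dza 44): {"dza":44,"erb":98,"ij":40,"s":90,"v":14}
After op 6 (add /erb 7): {"dza":44,"erb":7,"ij":40,"s":90,"v":14}
After op 7 (add /x 5): {"dza":44,"erb":7,"ij":40,"s":90,"v":14,"x":5}
After op 8 (remove /dza): {"erb":7,"ij":40,"s":90,"v":14,"x":5}
After op 9 (add /ap 34): {"ap":34,"erb":7,"ij":40,"s":90,"v":14,"x":5}
After op 10 (replace /x 31): {"ap":34,"erb":7,"ij":40,"s":90,"v":14,"x":31}
After op 11 (add /lqo 43): {"ap":34,"erb":7,"ij":40,"lqo":43,"s":90,"v":14,"x":31}
After op 12 (add /r 92): {"ap":34,"erb":7,"ij":40,"lqo":43,"r":92,"s":90,"v":14,"x":31}
After op 13 (replace /s 54): {"ap":34,"erb":7,"ij":40,"lqo":43,"r":92,"s":54,"v":14,"x":31}
After op 14 (add /b 91): {"ap":34,"b":91,"erb":7,"ij":40,"lqo":43,"r":92,"s":54,"v":14,"x":31}
After op 15 (remove /ap): {"b":91,"erb":7,"ij":40,"lqo":43,"r":92,"s":54,"v":14,"x":31}
Value at /lqo: 43

Answer: 43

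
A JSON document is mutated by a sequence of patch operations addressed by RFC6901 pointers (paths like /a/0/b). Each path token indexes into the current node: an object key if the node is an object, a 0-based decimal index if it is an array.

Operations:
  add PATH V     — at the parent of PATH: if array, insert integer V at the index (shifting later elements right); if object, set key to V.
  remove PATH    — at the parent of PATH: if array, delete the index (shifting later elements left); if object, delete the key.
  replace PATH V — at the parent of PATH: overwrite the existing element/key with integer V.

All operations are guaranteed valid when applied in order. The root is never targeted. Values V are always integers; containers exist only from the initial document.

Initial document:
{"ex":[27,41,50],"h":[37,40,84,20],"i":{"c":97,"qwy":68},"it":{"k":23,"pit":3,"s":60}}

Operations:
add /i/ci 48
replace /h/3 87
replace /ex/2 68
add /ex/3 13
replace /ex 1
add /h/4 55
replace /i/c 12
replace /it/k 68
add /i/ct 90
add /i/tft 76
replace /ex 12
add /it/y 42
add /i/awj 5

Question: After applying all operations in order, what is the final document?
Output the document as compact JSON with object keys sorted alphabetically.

Answer: {"ex":12,"h":[37,40,84,87,55],"i":{"awj":5,"c":12,"ci":48,"ct":90,"qwy":68,"tft":76},"it":{"k":68,"pit":3,"s":60,"y":42}}

Derivation:
After op 1 (add /i/ci 48): {"ex":[27,41,50],"h":[37,40,84,20],"i":{"c":97,"ci":48,"qwy":68},"it":{"k":23,"pit":3,"s":60}}
After op 2 (replace /h/3 87): {"ex":[27,41,50],"h":[37,40,84,87],"i":{"c":97,"ci":48,"qwy":68},"it":{"k":23,"pit":3,"s":60}}
After op 3 (replace /ex/2 68): {"ex":[27,41,68],"h":[37,40,84,87],"i":{"c":97,"ci":48,"qwy":68},"it":{"k":23,"pit":3,"s":60}}
After op 4 (add /ex/3 13): {"ex":[27,41,68,13],"h":[37,40,84,87],"i":{"c":97,"ci":48,"qwy":68},"it":{"k":23,"pit":3,"s":60}}
After op 5 (replace /ex 1): {"ex":1,"h":[37,40,84,87],"i":{"c":97,"ci":48,"qwy":68},"it":{"k":23,"pit":3,"s":60}}
After op 6 (add /h/4 55): {"ex":1,"h":[37,40,84,87,55],"i":{"c":97,"ci":48,"qwy":68},"it":{"k":23,"pit":3,"s":60}}
After op 7 (replace /i/c 12): {"ex":1,"h":[37,40,84,87,55],"i":{"c":12,"ci":48,"qwy":68},"it":{"k":23,"pit":3,"s":60}}
After op 8 (replace /it/k 68): {"ex":1,"h":[37,40,84,87,55],"i":{"c":12,"ci":48,"qwy":68},"it":{"k":68,"pit":3,"s":60}}
After op 9 (add /i/ct 90): {"ex":1,"h":[37,40,84,87,55],"i":{"c":12,"ci":48,"ct":90,"qwy":68},"it":{"k":68,"pit":3,"s":60}}
After op 10 (add /i/tft 76): {"ex":1,"h":[37,40,84,87,55],"i":{"c":12,"ci":48,"ct":90,"qwy":68,"tft":76},"it":{"k":68,"pit":3,"s":60}}
After op 11 (replace /ex 12): {"ex":12,"h":[37,40,84,87,55],"i":{"c":12,"ci":48,"ct":90,"qwy":68,"tft":76},"it":{"k":68,"pit":3,"s":60}}
After op 12 (add /it/y 42): {"ex":12,"h":[37,40,84,87,55],"i":{"c":12,"ci":48,"ct":90,"qwy":68,"tft":76},"it":{"k":68,"pit":3,"s":60,"y":42}}
After op 13 (add /i/awj 5): {"ex":12,"h":[37,40,84,87,55],"i":{"awj":5,"c":12,"ci":48,"ct":90,"qwy":68,"tft":76},"it":{"k":68,"pit":3,"s":60,"y":42}}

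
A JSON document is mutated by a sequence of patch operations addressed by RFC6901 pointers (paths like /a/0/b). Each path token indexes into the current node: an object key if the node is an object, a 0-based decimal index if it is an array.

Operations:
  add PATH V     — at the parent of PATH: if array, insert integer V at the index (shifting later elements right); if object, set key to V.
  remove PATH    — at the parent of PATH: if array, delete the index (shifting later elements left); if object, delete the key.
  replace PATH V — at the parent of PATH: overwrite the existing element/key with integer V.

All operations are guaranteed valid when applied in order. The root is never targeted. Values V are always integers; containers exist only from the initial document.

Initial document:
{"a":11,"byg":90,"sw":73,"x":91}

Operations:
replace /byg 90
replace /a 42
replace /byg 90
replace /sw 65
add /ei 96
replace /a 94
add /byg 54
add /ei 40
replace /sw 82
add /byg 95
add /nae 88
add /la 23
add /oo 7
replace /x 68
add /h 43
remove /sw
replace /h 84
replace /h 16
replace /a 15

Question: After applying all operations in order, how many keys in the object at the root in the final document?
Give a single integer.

Answer: 8

Derivation:
After op 1 (replace /byg 90): {"a":11,"byg":90,"sw":73,"x":91}
After op 2 (replace /a 42): {"a":42,"byg":90,"sw":73,"x":91}
After op 3 (replace /byg 90): {"a":42,"byg":90,"sw":73,"x":91}
After op 4 (replace /sw 65): {"a":42,"byg":90,"sw":65,"x":91}
After op 5 (add /ei 96): {"a":42,"byg":90,"ei":96,"sw":65,"x":91}
After op 6 (replace /a 94): {"a":94,"byg":90,"ei":96,"sw":65,"x":91}
After op 7 (add /byg 54): {"a":94,"byg":54,"ei":96,"sw":65,"x":91}
After op 8 (add /ei 40): {"a":94,"byg":54,"ei":40,"sw":65,"x":91}
After op 9 (replace /sw 82): {"a":94,"byg":54,"ei":40,"sw":82,"x":91}
After op 10 (add /byg 95): {"a":94,"byg":95,"ei":40,"sw":82,"x":91}
After op 11 (add /nae 88): {"a":94,"byg":95,"ei":40,"nae":88,"sw":82,"x":91}
After op 12 (add /la 23): {"a":94,"byg":95,"ei":40,"la":23,"nae":88,"sw":82,"x":91}
After op 13 (add /oo 7): {"a":94,"byg":95,"ei":40,"la":23,"nae":88,"oo":7,"sw":82,"x":91}
After op 14 (replace /x 68): {"a":94,"byg":95,"ei":40,"la":23,"nae":88,"oo":7,"sw":82,"x":68}
After op 15 (add /h 43): {"a":94,"byg":95,"ei":40,"h":43,"la":23,"nae":88,"oo":7,"sw":82,"x":68}
After op 16 (remove /sw): {"a":94,"byg":95,"ei":40,"h":43,"la":23,"nae":88,"oo":7,"x":68}
After op 17 (replace /h 84): {"a":94,"byg":95,"ei":40,"h":84,"la":23,"nae":88,"oo":7,"x":68}
After op 18 (replace /h 16): {"a":94,"byg":95,"ei":40,"h":16,"la":23,"nae":88,"oo":7,"x":68}
After op 19 (replace /a 15): {"a":15,"byg":95,"ei":40,"h":16,"la":23,"nae":88,"oo":7,"x":68}
Size at the root: 8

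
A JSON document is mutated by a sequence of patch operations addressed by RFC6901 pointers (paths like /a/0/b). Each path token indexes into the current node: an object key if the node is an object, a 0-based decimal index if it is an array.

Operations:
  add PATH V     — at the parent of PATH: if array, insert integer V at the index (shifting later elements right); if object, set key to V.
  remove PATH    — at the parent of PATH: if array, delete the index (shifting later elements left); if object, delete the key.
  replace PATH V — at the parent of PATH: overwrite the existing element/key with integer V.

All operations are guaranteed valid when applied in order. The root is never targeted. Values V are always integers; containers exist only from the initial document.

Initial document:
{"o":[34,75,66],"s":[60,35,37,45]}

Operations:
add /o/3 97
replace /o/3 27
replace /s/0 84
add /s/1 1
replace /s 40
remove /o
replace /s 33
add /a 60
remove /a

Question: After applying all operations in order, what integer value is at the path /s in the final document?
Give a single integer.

After op 1 (add /o/3 97): {"o":[34,75,66,97],"s":[60,35,37,45]}
After op 2 (replace /o/3 27): {"o":[34,75,66,27],"s":[60,35,37,45]}
After op 3 (replace /s/0 84): {"o":[34,75,66,27],"s":[84,35,37,45]}
After op 4 (add /s/1 1): {"o":[34,75,66,27],"s":[84,1,35,37,45]}
After op 5 (replace /s 40): {"o":[34,75,66,27],"s":40}
After op 6 (remove /o): {"s":40}
After op 7 (replace /s 33): {"s":33}
After op 8 (add /a 60): {"a":60,"s":33}
After op 9 (remove /a): {"s":33}
Value at /s: 33

Answer: 33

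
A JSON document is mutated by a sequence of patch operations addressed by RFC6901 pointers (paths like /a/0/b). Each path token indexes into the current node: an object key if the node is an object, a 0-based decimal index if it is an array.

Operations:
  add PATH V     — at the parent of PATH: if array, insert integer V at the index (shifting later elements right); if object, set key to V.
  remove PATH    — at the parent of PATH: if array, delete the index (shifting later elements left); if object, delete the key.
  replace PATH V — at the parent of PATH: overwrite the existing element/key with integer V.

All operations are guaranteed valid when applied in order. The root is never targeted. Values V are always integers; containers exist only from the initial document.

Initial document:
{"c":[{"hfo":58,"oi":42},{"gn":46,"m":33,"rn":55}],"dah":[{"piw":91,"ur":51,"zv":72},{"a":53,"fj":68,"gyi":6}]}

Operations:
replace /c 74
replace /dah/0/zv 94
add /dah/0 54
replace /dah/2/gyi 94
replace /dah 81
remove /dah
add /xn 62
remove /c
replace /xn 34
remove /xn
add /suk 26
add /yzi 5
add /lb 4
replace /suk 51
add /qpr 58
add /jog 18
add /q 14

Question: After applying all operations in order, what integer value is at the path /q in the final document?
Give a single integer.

After op 1 (replace /c 74): {"c":74,"dah":[{"piw":91,"ur":51,"zv":72},{"a":53,"fj":68,"gyi":6}]}
After op 2 (replace /dah/0/zv 94): {"c":74,"dah":[{"piw":91,"ur":51,"zv":94},{"a":53,"fj":68,"gyi":6}]}
After op 3 (add /dah/0 54): {"c":74,"dah":[54,{"piw":91,"ur":51,"zv":94},{"a":53,"fj":68,"gyi":6}]}
After op 4 (replace /dah/2/gyi 94): {"c":74,"dah":[54,{"piw":91,"ur":51,"zv":94},{"a":53,"fj":68,"gyi":94}]}
After op 5 (replace /dah 81): {"c":74,"dah":81}
After op 6 (remove /dah): {"c":74}
After op 7 (add /xn 62): {"c":74,"xn":62}
After op 8 (remove /c): {"xn":62}
After op 9 (replace /xn 34): {"xn":34}
After op 10 (remove /xn): {}
After op 11 (add /suk 26): {"suk":26}
After op 12 (add /yzi 5): {"suk":26,"yzi":5}
After op 13 (add /lb 4): {"lb":4,"suk":26,"yzi":5}
After op 14 (replace /suk 51): {"lb":4,"suk":51,"yzi":5}
After op 15 (add /qpr 58): {"lb":4,"qpr":58,"suk":51,"yzi":5}
After op 16 (add /jog 18): {"jog":18,"lb":4,"qpr":58,"suk":51,"yzi":5}
After op 17 (add /q 14): {"jog":18,"lb":4,"q":14,"qpr":58,"suk":51,"yzi":5}
Value at /q: 14

Answer: 14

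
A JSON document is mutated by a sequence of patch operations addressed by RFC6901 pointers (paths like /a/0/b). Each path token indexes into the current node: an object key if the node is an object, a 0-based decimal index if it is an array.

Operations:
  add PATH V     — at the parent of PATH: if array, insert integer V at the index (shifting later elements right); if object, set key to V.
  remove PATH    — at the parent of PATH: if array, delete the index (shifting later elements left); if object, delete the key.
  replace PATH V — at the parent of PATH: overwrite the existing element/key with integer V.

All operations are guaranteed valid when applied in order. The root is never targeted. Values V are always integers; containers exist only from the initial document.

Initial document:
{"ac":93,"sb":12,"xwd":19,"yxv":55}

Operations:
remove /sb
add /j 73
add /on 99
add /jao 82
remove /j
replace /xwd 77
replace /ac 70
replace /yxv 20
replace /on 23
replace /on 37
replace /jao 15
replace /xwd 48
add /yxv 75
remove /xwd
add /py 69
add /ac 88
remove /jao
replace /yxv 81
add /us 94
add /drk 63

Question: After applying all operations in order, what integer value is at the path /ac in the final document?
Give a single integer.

After op 1 (remove /sb): {"ac":93,"xwd":19,"yxv":55}
After op 2 (add /j 73): {"ac":93,"j":73,"xwd":19,"yxv":55}
After op 3 (add /on 99): {"ac":93,"j":73,"on":99,"xwd":19,"yxv":55}
After op 4 (add /jao 82): {"ac":93,"j":73,"jao":82,"on":99,"xwd":19,"yxv":55}
After op 5 (remove /j): {"ac":93,"jao":82,"on":99,"xwd":19,"yxv":55}
After op 6 (replace /xwd 77): {"ac":93,"jao":82,"on":99,"xwd":77,"yxv":55}
After op 7 (replace /ac 70): {"ac":70,"jao":82,"on":99,"xwd":77,"yxv":55}
After op 8 (replace /yxv 20): {"ac":70,"jao":82,"on":99,"xwd":77,"yxv":20}
After op 9 (replace /on 23): {"ac":70,"jao":82,"on":23,"xwd":77,"yxv":20}
After op 10 (replace /on 37): {"ac":70,"jao":82,"on":37,"xwd":77,"yxv":20}
After op 11 (replace /jao 15): {"ac":70,"jao":15,"on":37,"xwd":77,"yxv":20}
After op 12 (replace /xwd 48): {"ac":70,"jao":15,"on":37,"xwd":48,"yxv":20}
After op 13 (add /yxv 75): {"ac":70,"jao":15,"on":37,"xwd":48,"yxv":75}
After op 14 (remove /xwd): {"ac":70,"jao":15,"on":37,"yxv":75}
After op 15 (add /py 69): {"ac":70,"jao":15,"on":37,"py":69,"yxv":75}
After op 16 (add /ac 88): {"ac":88,"jao":15,"on":37,"py":69,"yxv":75}
After op 17 (remove /jao): {"ac":88,"on":37,"py":69,"yxv":75}
After op 18 (replace /yxv 81): {"ac":88,"on":37,"py":69,"yxv":81}
After op 19 (add /us 94): {"ac":88,"on":37,"py":69,"us":94,"yxv":81}
After op 20 (add /drk 63): {"ac":88,"drk":63,"on":37,"py":69,"us":94,"yxv":81}
Value at /ac: 88

Answer: 88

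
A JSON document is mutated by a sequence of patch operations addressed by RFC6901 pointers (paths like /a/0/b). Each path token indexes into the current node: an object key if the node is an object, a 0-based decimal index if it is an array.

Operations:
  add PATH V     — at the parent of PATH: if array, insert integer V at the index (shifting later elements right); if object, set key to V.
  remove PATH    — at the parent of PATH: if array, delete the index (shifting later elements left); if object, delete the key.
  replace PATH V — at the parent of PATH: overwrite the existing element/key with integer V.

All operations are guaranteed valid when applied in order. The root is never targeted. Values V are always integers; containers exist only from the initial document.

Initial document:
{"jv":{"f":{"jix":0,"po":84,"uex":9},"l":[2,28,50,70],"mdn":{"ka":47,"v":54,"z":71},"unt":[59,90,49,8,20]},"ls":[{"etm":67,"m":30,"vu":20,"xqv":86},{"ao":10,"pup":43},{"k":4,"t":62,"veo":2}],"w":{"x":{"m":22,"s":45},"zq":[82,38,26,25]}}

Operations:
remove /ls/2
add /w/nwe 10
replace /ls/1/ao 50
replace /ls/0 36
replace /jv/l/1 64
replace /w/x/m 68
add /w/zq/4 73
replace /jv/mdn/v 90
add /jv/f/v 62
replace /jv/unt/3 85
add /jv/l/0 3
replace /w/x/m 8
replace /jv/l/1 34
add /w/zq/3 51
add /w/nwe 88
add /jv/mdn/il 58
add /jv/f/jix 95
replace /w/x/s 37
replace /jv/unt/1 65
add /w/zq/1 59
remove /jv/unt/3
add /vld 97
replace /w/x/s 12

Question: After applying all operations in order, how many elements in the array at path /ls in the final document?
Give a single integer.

After op 1 (remove /ls/2): {"jv":{"f":{"jix":0,"po":84,"uex":9},"l":[2,28,50,70],"mdn":{"ka":47,"v":54,"z":71},"unt":[59,90,49,8,20]},"ls":[{"etm":67,"m":30,"vu":20,"xqv":86},{"ao":10,"pup":43}],"w":{"x":{"m":22,"s":45},"zq":[82,38,26,25]}}
After op 2 (add /w/nwe 10): {"jv":{"f":{"jix":0,"po":84,"uex":9},"l":[2,28,50,70],"mdn":{"ka":47,"v":54,"z":71},"unt":[59,90,49,8,20]},"ls":[{"etm":67,"m":30,"vu":20,"xqv":86},{"ao":10,"pup":43}],"w":{"nwe":10,"x":{"m":22,"s":45},"zq":[82,38,26,25]}}
After op 3 (replace /ls/1/ao 50): {"jv":{"f":{"jix":0,"po":84,"uex":9},"l":[2,28,50,70],"mdn":{"ka":47,"v":54,"z":71},"unt":[59,90,49,8,20]},"ls":[{"etm":67,"m":30,"vu":20,"xqv":86},{"ao":50,"pup":43}],"w":{"nwe":10,"x":{"m":22,"s":45},"zq":[82,38,26,25]}}
After op 4 (replace /ls/0 36): {"jv":{"f":{"jix":0,"po":84,"uex":9},"l":[2,28,50,70],"mdn":{"ka":47,"v":54,"z":71},"unt":[59,90,49,8,20]},"ls":[36,{"ao":50,"pup":43}],"w":{"nwe":10,"x":{"m":22,"s":45},"zq":[82,38,26,25]}}
After op 5 (replace /jv/l/1 64): {"jv":{"f":{"jix":0,"po":84,"uex":9},"l":[2,64,50,70],"mdn":{"ka":47,"v":54,"z":71},"unt":[59,90,49,8,20]},"ls":[36,{"ao":50,"pup":43}],"w":{"nwe":10,"x":{"m":22,"s":45},"zq":[82,38,26,25]}}
After op 6 (replace /w/x/m 68): {"jv":{"f":{"jix":0,"po":84,"uex":9},"l":[2,64,50,70],"mdn":{"ka":47,"v":54,"z":71},"unt":[59,90,49,8,20]},"ls":[36,{"ao":50,"pup":43}],"w":{"nwe":10,"x":{"m":68,"s":45},"zq":[82,38,26,25]}}
After op 7 (add /w/zq/4 73): {"jv":{"f":{"jix":0,"po":84,"uex":9},"l":[2,64,50,70],"mdn":{"ka":47,"v":54,"z":71},"unt":[59,90,49,8,20]},"ls":[36,{"ao":50,"pup":43}],"w":{"nwe":10,"x":{"m":68,"s":45},"zq":[82,38,26,25,73]}}
After op 8 (replace /jv/mdn/v 90): {"jv":{"f":{"jix":0,"po":84,"uex":9},"l":[2,64,50,70],"mdn":{"ka":47,"v":90,"z":71},"unt":[59,90,49,8,20]},"ls":[36,{"ao":50,"pup":43}],"w":{"nwe":10,"x":{"m":68,"s":45},"zq":[82,38,26,25,73]}}
After op 9 (add /jv/f/v 62): {"jv":{"f":{"jix":0,"po":84,"uex":9,"v":62},"l":[2,64,50,70],"mdn":{"ka":47,"v":90,"z":71},"unt":[59,90,49,8,20]},"ls":[36,{"ao":50,"pup":43}],"w":{"nwe":10,"x":{"m":68,"s":45},"zq":[82,38,26,25,73]}}
After op 10 (replace /jv/unt/3 85): {"jv":{"f":{"jix":0,"po":84,"uex":9,"v":62},"l":[2,64,50,70],"mdn":{"ka":47,"v":90,"z":71},"unt":[59,90,49,85,20]},"ls":[36,{"ao":50,"pup":43}],"w":{"nwe":10,"x":{"m":68,"s":45},"zq":[82,38,26,25,73]}}
After op 11 (add /jv/l/0 3): {"jv":{"f":{"jix":0,"po":84,"uex":9,"v":62},"l":[3,2,64,50,70],"mdn":{"ka":47,"v":90,"z":71},"unt":[59,90,49,85,20]},"ls":[36,{"ao":50,"pup":43}],"w":{"nwe":10,"x":{"m":68,"s":45},"zq":[82,38,26,25,73]}}
After op 12 (replace /w/x/m 8): {"jv":{"f":{"jix":0,"po":84,"uex":9,"v":62},"l":[3,2,64,50,70],"mdn":{"ka":47,"v":90,"z":71},"unt":[59,90,49,85,20]},"ls":[36,{"ao":50,"pup":43}],"w":{"nwe":10,"x":{"m":8,"s":45},"zq":[82,38,26,25,73]}}
After op 13 (replace /jv/l/1 34): {"jv":{"f":{"jix":0,"po":84,"uex":9,"v":62},"l":[3,34,64,50,70],"mdn":{"ka":47,"v":90,"z":71},"unt":[59,90,49,85,20]},"ls":[36,{"ao":50,"pup":43}],"w":{"nwe":10,"x":{"m":8,"s":45},"zq":[82,38,26,25,73]}}
After op 14 (add /w/zq/3 51): {"jv":{"f":{"jix":0,"po":84,"uex":9,"v":62},"l":[3,34,64,50,70],"mdn":{"ka":47,"v":90,"z":71},"unt":[59,90,49,85,20]},"ls":[36,{"ao":50,"pup":43}],"w":{"nwe":10,"x":{"m":8,"s":45},"zq":[82,38,26,51,25,73]}}
After op 15 (add /w/nwe 88): {"jv":{"f":{"jix":0,"po":84,"uex":9,"v":62},"l":[3,34,64,50,70],"mdn":{"ka":47,"v":90,"z":71},"unt":[59,90,49,85,20]},"ls":[36,{"ao":50,"pup":43}],"w":{"nwe":88,"x":{"m":8,"s":45},"zq":[82,38,26,51,25,73]}}
After op 16 (add /jv/mdn/il 58): {"jv":{"f":{"jix":0,"po":84,"uex":9,"v":62},"l":[3,34,64,50,70],"mdn":{"il":58,"ka":47,"v":90,"z":71},"unt":[59,90,49,85,20]},"ls":[36,{"ao":50,"pup":43}],"w":{"nwe":88,"x":{"m":8,"s":45},"zq":[82,38,26,51,25,73]}}
After op 17 (add /jv/f/jix 95): {"jv":{"f":{"jix":95,"po":84,"uex":9,"v":62},"l":[3,34,64,50,70],"mdn":{"il":58,"ka":47,"v":90,"z":71},"unt":[59,90,49,85,20]},"ls":[36,{"ao":50,"pup":43}],"w":{"nwe":88,"x":{"m":8,"s":45},"zq":[82,38,26,51,25,73]}}
After op 18 (replace /w/x/s 37): {"jv":{"f":{"jix":95,"po":84,"uex":9,"v":62},"l":[3,34,64,50,70],"mdn":{"il":58,"ka":47,"v":90,"z":71},"unt":[59,90,49,85,20]},"ls":[36,{"ao":50,"pup":43}],"w":{"nwe":88,"x":{"m":8,"s":37},"zq":[82,38,26,51,25,73]}}
After op 19 (replace /jv/unt/1 65): {"jv":{"f":{"jix":95,"po":84,"uex":9,"v":62},"l":[3,34,64,50,70],"mdn":{"il":58,"ka":47,"v":90,"z":71},"unt":[59,65,49,85,20]},"ls":[36,{"ao":50,"pup":43}],"w":{"nwe":88,"x":{"m":8,"s":37},"zq":[82,38,26,51,25,73]}}
After op 20 (add /w/zq/1 59): {"jv":{"f":{"jix":95,"po":84,"uex":9,"v":62},"l":[3,34,64,50,70],"mdn":{"il":58,"ka":47,"v":90,"z":71},"unt":[59,65,49,85,20]},"ls":[36,{"ao":50,"pup":43}],"w":{"nwe":88,"x":{"m":8,"s":37},"zq":[82,59,38,26,51,25,73]}}
After op 21 (remove /jv/unt/3): {"jv":{"f":{"jix":95,"po":84,"uex":9,"v":62},"l":[3,34,64,50,70],"mdn":{"il":58,"ka":47,"v":90,"z":71},"unt":[59,65,49,20]},"ls":[36,{"ao":50,"pup":43}],"w":{"nwe":88,"x":{"m":8,"s":37},"zq":[82,59,38,26,51,25,73]}}
After op 22 (add /vld 97): {"jv":{"f":{"jix":95,"po":84,"uex":9,"v":62},"l":[3,34,64,50,70],"mdn":{"il":58,"ka":47,"v":90,"z":71},"unt":[59,65,49,20]},"ls":[36,{"ao":50,"pup":43}],"vld":97,"w":{"nwe":88,"x":{"m":8,"s":37},"zq":[82,59,38,26,51,25,73]}}
After op 23 (replace /w/x/s 12): {"jv":{"f":{"jix":95,"po":84,"uex":9,"v":62},"l":[3,34,64,50,70],"mdn":{"il":58,"ka":47,"v":90,"z":71},"unt":[59,65,49,20]},"ls":[36,{"ao":50,"pup":43}],"vld":97,"w":{"nwe":88,"x":{"m":8,"s":12},"zq":[82,59,38,26,51,25,73]}}
Size at path /ls: 2

Answer: 2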